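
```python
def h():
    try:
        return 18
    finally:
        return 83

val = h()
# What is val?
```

Step-by-step execution trace:
1. `h()` enters try: `return 18` sets pending return value 18.
2. Before returning, `finally: return 83` runs and overrides the pending return.
3. h() returns 83 → val = 83.
Result: 83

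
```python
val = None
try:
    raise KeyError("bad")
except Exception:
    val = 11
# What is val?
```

Step-by-step execution trace:
1. `raise KeyError(...)` raises KeyError.
2. `except Exception` matches (KeyError is a subclass of Exception) → val = 11.
Result: 11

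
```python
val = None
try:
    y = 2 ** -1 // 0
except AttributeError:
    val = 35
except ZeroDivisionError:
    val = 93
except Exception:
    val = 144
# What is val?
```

Step-by-step execution trace:
1. `y = 2 ** -1 // 0` raises ZeroDivisionError.
2. `except AttributeError` does not match ZeroDivisionError; skipped.
3. `except ZeroDivisionError` matches → val = 93.
4. Remaining except clauses are skipped.
Result: 93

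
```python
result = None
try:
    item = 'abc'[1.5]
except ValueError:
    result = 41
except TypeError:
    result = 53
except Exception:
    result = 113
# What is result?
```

Step-by-step execution trace:
1. `item = 'abc'[1.5]` raises TypeError.
2. `except ValueError` does not match TypeError; skipped.
3. `except TypeError` matches → result = 53.
4. Remaining except clauses are skipped.
Result: 53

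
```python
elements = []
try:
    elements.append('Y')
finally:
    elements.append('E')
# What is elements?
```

Step-by-step execution trace:
1. try: `elements.append('Y')` → elements = ['Y'].
2. The try body completes without raising.
3. finally always runs: `elements.append('E')` → elements = ['Y', 'E'].
Result: ['Y', 'E']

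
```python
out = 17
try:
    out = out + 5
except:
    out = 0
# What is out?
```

Step-by-step execution trace:
1. out starts at 17.
2. try: `out = out + 5` → out = 22. No exception raised.
3. `except` is skipped.
Result: 22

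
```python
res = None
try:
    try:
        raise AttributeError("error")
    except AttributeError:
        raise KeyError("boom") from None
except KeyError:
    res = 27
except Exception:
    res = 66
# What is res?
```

Step-by-step execution trace:
1. Inner try raises AttributeError; inner `except AttributeError` catches it.
2. `raise KeyError(...) from None` raises KeyError (from None suppresses __context__, but the active exception is still KeyError).
3. Outer `except KeyError` matches → res = 27.
4. `except Exception` is not reached.
Result: 27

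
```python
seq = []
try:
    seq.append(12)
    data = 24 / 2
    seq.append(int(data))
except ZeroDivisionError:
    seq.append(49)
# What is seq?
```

Step-by-step execution trace:
1. try: `seq.append(12)` → seq = [12].
2. `data = 24 / 2` → data = 12.0. No exception raised.
3. `seq.append(int(data))` → seq = [12, 12].
4. `except ZeroDivisionError` is skipped (no exception was raised).
Result: [12, 12]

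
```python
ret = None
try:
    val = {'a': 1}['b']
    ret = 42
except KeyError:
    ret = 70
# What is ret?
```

Step-by-step execution trace:
1. `val = {'a': 1}['b']` raises KeyError.
2. `ret = 42` is not reached.
3. `except KeyError` matches → ret = 70.
Result: 70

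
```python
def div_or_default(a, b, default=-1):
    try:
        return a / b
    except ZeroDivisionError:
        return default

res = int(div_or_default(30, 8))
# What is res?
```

Step-by-step execution trace:
1. `div_or_default(30, 8)` enters try: `return 30 / 8` → returns 3.75. No exception raised.
2. `except ZeroDivisionError` is skipped.
3. `int(3.75)` → 3 → res = 3.
Result: 3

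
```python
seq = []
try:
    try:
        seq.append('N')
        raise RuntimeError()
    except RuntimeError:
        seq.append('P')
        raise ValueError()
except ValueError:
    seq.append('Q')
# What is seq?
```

Step-by-step execution trace:
1. Inner try: `seq.append('N')` → seq = ['N'].
2. `raise RuntimeError()` raises RuntimeError.
3. Inner `except RuntimeError` matches → `seq.append('P')` → seq = ['N', 'P'].
4. `raise ValueError()` raises ValueError; propagates to outer try.
5. Outer `except ValueError` matches → `seq.append('Q')` → seq = ['N', 'P', 'Q'].
Result: ['N', 'P', 'Q']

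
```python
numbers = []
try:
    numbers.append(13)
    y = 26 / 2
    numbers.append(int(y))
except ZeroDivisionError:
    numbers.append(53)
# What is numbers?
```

Step-by-step execution trace:
1. try: `numbers.append(13)` → numbers = [13].
2. `y = 26 / 2` → y = 13.0. No exception raised.
3. `numbers.append(int(y))` → numbers = [13, 13].
4. `except ZeroDivisionError` is skipped (no exception was raised).
Result: [13, 13]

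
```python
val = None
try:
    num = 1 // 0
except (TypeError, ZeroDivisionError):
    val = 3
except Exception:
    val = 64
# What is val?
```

Step-by-step execution trace:
1. `num = 1 // 0` raises ZeroDivisionError.
2. `except (TypeError, ZeroDivisionError)` matches (ZeroDivisionError is in the tuple) → val = 3.
3. `except Exception` is not reached.
Result: 3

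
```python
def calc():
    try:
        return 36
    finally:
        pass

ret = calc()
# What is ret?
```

Step-by-step execution trace:
1. `calc()` enters try: `return 36` sets pending return value 36.
2. Before returning, `finally: pass` runs (no effect).
3. calc() returns 36 → ret = 36.
Result: 36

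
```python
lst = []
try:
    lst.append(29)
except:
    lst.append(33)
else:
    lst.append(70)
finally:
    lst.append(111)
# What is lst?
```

Step-by-step execution trace:
1. try: `lst.append(29)` → lst = [29]. No exception raised.
2. `except` is skipped.
3. `else` runs: `lst.append(70)` → lst = [29, 70].
4. `finally` always runs: `lst.append(111)` → lst = [29, 70, 111].
Result: [29, 70, 111]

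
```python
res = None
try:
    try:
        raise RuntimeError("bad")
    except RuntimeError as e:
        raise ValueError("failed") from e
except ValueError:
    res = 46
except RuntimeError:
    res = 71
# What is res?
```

Step-by-step execution trace:
1. Inner try raises RuntimeError; inner `except RuntimeError as e` catches it.
2. `raise ValueError(...) from e` raises ValueError (RuntimeError is attached as __cause__, but only ValueError is active).
3. Outer `except ValueError` matches → res = 46.
4. `except RuntimeError` is not reached.
Result: 46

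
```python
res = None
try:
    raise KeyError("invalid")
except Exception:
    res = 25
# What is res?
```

Step-by-step execution trace:
1. `raise KeyError(...)` raises KeyError.
2. `except Exception` matches (KeyError is a subclass of Exception) → res = 25.
Result: 25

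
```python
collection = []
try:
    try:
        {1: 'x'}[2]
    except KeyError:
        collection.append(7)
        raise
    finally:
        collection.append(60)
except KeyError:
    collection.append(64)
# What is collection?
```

Step-by-step execution trace:
1. Inner try: `{1: 'x'}[2]` raises KeyError.
2. Inner `except KeyError` matches → `collection.append(7)` → collection = [7].
3. bare `raise` re-raises KeyError.
4. Inner `finally` runs during unwinding: `collection.append(60)` → collection = [7, 60].
5. Outer `except KeyError` matches → `collection.append(64)` → collection = [7, 60, 64].
Result: [7, 60, 64]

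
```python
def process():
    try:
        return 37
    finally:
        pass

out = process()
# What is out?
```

Step-by-step execution trace:
1. `process()` enters try: `return 37` sets pending return value 37.
2. Before returning, `finally: pass` runs (no effect).
3. process() returns 37 → out = 37.
Result: 37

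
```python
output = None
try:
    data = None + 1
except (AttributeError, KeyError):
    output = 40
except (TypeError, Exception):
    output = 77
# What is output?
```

Step-by-step execution trace:
1. `data = None + 1` raises TypeError.
2. `except (AttributeError, KeyError)` does not match TypeError; skipped.
3. `except (TypeError, Exception)` matches (TypeError is in the tuple) → output = 77.
Result: 77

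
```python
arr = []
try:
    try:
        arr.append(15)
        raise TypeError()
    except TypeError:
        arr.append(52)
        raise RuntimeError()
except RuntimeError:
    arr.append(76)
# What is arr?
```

Step-by-step execution trace:
1. Inner try: `arr.append(15)` → arr = [15].
2. `raise TypeError()` raises TypeError.
3. Inner `except TypeError` matches → `arr.append(52)` → arr = [15, 52].
4. `raise RuntimeError()` raises RuntimeError; propagates to outer try.
5. Outer `except RuntimeError` matches → `arr.append(76)` → arr = [15, 52, 76].
Result: [15, 52, 76]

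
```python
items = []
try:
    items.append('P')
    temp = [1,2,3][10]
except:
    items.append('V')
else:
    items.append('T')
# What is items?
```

Step-by-step execution trace:
1. try: `items.append('P')` → items = ['P'].
2. `temp = [1,2,3][10]` raises IndexError.
3. bare `except` matches → `items.append('V')` → items = ['P', 'V'].
4. `else` is skipped (an exception was raised).
Result: ['P', 'V']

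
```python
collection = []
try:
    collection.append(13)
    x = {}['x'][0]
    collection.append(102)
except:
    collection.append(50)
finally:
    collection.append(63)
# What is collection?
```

Step-by-step execution trace:
1. try: `collection.append(13)` → collection = [13].
2. `x = {}['x'][0]` raises KeyError; `collection.append(102)` is not reached.
3. bare `except` matches → `collection.append(50)` → collection = [13, 50].
4. finally always runs: `collection.append(63)` → collection = [13, 50, 63].
Result: [13, 50, 63]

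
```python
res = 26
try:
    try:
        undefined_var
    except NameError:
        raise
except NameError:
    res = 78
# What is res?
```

Step-by-step execution trace:
1. Inner try: `undefined_var` raises NameError.
2. Inner `except NameError` matches; bare `raise` re-raises the same NameError.
3. Outer `except NameError` matches → res = 78.
Result: 78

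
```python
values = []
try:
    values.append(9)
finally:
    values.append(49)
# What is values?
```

Step-by-step execution trace:
1. try: `values.append(9)` → values = [9].
2. The try body completes without raising.
3. finally always runs: `values.append(49)` → values = [9, 49].
Result: [9, 49]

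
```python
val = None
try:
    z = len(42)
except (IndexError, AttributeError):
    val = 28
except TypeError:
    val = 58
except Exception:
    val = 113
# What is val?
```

Step-by-step execution trace:
1. `z = len(42)` raises TypeError.
2. `except (IndexError, AttributeError)` does not match TypeError; skipped.
3. `except TypeError` matches (exact type match) → val = 58.
4. `except Exception` is not reached.
Result: 58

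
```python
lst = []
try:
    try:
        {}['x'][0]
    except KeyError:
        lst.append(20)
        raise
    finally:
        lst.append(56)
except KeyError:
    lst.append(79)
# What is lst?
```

Step-by-step execution trace:
1. Inner try: `{}['x'][0]` raises KeyError.
2. Inner `except KeyError` matches → `lst.append(20)` → lst = [20].
3. bare `raise` re-raises KeyError.
4. Inner `finally` runs during unwinding: `lst.append(56)` → lst = [20, 56].
5. Outer `except KeyError` matches → `lst.append(79)` → lst = [20, 56, 79].
Result: [20, 56, 79]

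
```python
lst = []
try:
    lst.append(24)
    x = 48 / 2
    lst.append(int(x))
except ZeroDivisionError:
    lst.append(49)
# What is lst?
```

Step-by-step execution trace:
1. try: `lst.append(24)` → lst = [24].
2. `x = 48 / 2` → x = 24.0. No exception raised.
3. `lst.append(int(x))` → lst = [24, 24].
4. `except ZeroDivisionError` is skipped (no exception was raised).
Result: [24, 24]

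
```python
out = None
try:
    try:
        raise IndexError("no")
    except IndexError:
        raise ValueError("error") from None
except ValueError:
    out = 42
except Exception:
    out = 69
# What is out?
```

Step-by-step execution trace:
1. Inner try raises IndexError; inner `except IndexError` catches it.
2. `raise ValueError(...) from None` raises ValueError (from None suppresses __context__, but the active exception is still ValueError).
3. Outer `except ValueError` matches → out = 42.
4. `except Exception` is not reached.
Result: 42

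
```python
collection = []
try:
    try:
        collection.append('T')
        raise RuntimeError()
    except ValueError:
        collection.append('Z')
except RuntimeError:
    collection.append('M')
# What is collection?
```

Step-by-step execution trace:
1. Inner try: `collection.append('T')` → collection = ['T'].
2. `raise RuntimeError()` raises RuntimeError.
3. Inner `except ValueError` does not match RuntimeError; exception propagates to outer try.
4. Outer `except RuntimeError` matches → `collection.append('M')` → collection = ['T', 'M'].
Result: ['T', 'M']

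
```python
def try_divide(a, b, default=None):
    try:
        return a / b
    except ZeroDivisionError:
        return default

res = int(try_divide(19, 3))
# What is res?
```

Step-by-step execution trace:
1. `try_divide(19, 3)` enters try: `return 19 / 3` → returns 6.333333333333333. No exception raised.
2. `except ZeroDivisionError` is skipped.
3. `int(6.333333333333333)` → 6 → res = 6.
Result: 6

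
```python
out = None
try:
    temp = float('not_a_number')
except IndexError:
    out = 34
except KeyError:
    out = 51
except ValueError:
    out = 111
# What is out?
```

Step-by-step execution trace:
1. `temp = float('not_a_number')` raises ValueError.
2. `except IndexError` does not match ValueError; skipped.
3. `except KeyError` does not match ValueError; skipped.
4. `except ValueError` matches → out = 111.
Result: 111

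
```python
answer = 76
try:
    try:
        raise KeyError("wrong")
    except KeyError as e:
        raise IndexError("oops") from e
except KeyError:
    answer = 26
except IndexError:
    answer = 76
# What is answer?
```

Step-by-step execution trace:
1. Inner try raises KeyError; inner `except KeyError as e` catches it.
2. `raise IndexError(...) from e` raises IndexError (KeyError is attached as __cause__, but only IndexError is active).
3. Outer `except KeyError` does not match IndexError; skipped.
4. Outer `except IndexError` matches → answer = 76.
Result: 76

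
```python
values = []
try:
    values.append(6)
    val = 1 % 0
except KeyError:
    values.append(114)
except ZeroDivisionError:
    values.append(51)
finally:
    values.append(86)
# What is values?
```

Step-by-step execution trace:
1. try: `values.append(6)` → values = [6].
2. `val = 1 % 0` raises ZeroDivisionError.
3. `except KeyError` does not match ZeroDivisionError; skipped.
4. `except ZeroDivisionError` matches → `values.append(51)` → values = [6, 51].
5. finally always runs: `values.append(86)` → values = [6, 51, 86].
Result: [6, 51, 86]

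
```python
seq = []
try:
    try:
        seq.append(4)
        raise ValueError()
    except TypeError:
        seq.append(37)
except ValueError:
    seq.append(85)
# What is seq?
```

Step-by-step execution trace:
1. Inner try: `seq.append(4)` → seq = [4].
2. `raise ValueError()` raises ValueError.
3. Inner `except TypeError` does not match ValueError; exception propagates to outer try.
4. Outer `except ValueError` matches → `seq.append(85)` → seq = [4, 85].
Result: [4, 85]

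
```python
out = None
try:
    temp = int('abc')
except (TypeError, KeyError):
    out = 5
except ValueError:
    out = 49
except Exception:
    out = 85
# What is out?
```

Step-by-step execution trace:
1. `temp = int('abc')` raises ValueError.
2. `except (TypeError, KeyError)` does not match ValueError; skipped.
3. `except ValueError` matches (exact type match) → out = 49.
4. `except Exception` is not reached.
Result: 49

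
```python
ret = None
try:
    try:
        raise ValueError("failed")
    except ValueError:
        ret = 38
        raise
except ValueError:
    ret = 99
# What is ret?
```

Step-by-step execution trace:
1. Inner try: `raise ValueError("failed")` raises ValueError.
2. Inner `except ValueError` matches → ret = 38.
3. bare `raise` re-raises the same ValueError.
4. Outer `except ValueError` matches → ret = 99.
Result: 99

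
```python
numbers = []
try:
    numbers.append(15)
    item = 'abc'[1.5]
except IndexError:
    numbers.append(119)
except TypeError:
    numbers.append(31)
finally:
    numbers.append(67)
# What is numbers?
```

Step-by-step execution trace:
1. try: `numbers.append(15)` → numbers = [15].
2. `item = 'abc'[1.5]` raises TypeError.
3. `except IndexError` does not match TypeError; skipped.
4. `except TypeError` matches → `numbers.append(31)` → numbers = [15, 31].
5. finally always runs: `numbers.append(67)` → numbers = [15, 31, 67].
Result: [15, 31, 67]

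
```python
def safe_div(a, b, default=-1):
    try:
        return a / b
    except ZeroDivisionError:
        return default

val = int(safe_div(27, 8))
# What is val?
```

Step-by-step execution trace:
1. `safe_div(27, 8)` enters try: `return 27 / 8` → returns 3.375. No exception raised.
2. `except ZeroDivisionError` is skipped.
3. `int(3.375)` → 3 → val = 3.
Result: 3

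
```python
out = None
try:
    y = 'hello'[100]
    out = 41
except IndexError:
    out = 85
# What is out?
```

Step-by-step execution trace:
1. `y = 'hello'[100]` raises IndexError.
2. `out = 41` is not reached.
3. `except IndexError` matches → out = 85.
Result: 85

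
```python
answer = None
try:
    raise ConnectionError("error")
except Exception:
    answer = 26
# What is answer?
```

Step-by-step execution trace:
1. `raise ConnectionError(...)` raises ConnectionError.
2. `except Exception` matches (ConnectionError is a subclass of Exception) → answer = 26.
Result: 26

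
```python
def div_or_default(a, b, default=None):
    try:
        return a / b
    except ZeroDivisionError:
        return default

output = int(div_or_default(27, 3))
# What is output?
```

Step-by-step execution trace:
1. `div_or_default(27, 3)` enters try: `return 27 / 3` → returns 9.0. No exception raised.
2. `except ZeroDivisionError` is skipped.
3. `int(9.0)` → 9 → output = 9.
Result: 9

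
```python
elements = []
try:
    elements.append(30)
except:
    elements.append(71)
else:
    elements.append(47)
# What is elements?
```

Step-by-step execution trace:
1. try: `elements.append(30)` → elements = [30]. No exception raised.
2. `except` is skipped.
3. `else` runs (try completed without exception): `elements.append(47)` → elements = [30, 47].
Result: [30, 47]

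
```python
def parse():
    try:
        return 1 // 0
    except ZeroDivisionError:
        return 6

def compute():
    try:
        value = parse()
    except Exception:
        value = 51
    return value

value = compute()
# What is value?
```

Step-by-step execution trace:
1. `compute()` calls `parse()`.
2. In parse: `1 // 0` raises ZeroDivisionError; `except ZeroDivisionError` catches it → returns 6.
3. In compute: `value = parse()` → value = 6. No exception reaches compute.
4. `except Exception` is skipped; compute returns 6.
5. value = 6.
Result: 6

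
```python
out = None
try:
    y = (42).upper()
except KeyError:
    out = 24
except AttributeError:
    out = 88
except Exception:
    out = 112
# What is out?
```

Step-by-step execution trace:
1. `y = (42).upper()` raises AttributeError.
2. `except KeyError` does not match AttributeError; skipped.
3. `except AttributeError` matches → out = 88.
4. Remaining except clauses are skipped.
Result: 88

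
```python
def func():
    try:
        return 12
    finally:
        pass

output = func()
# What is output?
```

Step-by-step execution trace:
1. `func()` enters try: `return 12` sets pending return value 12.
2. Before returning, `finally: pass` runs (no effect).
3. func() returns 12 → output = 12.
Result: 12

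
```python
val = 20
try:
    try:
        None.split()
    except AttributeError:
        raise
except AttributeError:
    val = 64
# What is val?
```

Step-by-step execution trace:
1. Inner try: `None.split()` raises AttributeError.
2. Inner `except AttributeError` matches; bare `raise` re-raises the same AttributeError.
3. Outer `except AttributeError` matches → val = 64.
Result: 64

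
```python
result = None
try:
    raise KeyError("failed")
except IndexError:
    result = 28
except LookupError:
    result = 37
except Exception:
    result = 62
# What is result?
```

Step-by-step execution trace:
1. `raise KeyError(...)` raises KeyError.
2. `except IndexError` does not match (KeyError is not a subclass of IndexError); skipped.
3. `except LookupError` matches (KeyError is a subclass of LookupError) → result = 37.
4. `except Exception` is not reached.
Result: 37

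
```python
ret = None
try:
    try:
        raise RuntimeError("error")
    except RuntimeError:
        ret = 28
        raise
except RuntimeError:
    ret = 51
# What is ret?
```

Step-by-step execution trace:
1. Inner try: `raise RuntimeError("error")` raises RuntimeError.
2. Inner `except RuntimeError` matches → ret = 28.
3. bare `raise` re-raises the same RuntimeError.
4. Outer `except RuntimeError` matches → ret = 51.
Result: 51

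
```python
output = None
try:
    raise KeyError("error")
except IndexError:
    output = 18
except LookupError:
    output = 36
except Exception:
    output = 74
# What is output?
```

Step-by-step execution trace:
1. `raise KeyError(...)` raises KeyError.
2. `except IndexError` does not match (KeyError is not a subclass of IndexError); skipped.
3. `except LookupError` matches (KeyError is a subclass of LookupError) → output = 36.
4. `except Exception` is not reached.
Result: 36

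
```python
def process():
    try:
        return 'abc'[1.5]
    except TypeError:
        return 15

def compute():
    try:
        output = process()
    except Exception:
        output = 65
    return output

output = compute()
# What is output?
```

Step-by-step execution trace:
1. `compute()` calls `process()`.
2. In process: `'abc'[1.5]` raises TypeError; `except TypeError` catches it → returns 15.
3. In compute: `output = process()` → output = 15. No exception reaches compute.
4. `except Exception` is skipped; compute returns 15.
5. output = 15.
Result: 15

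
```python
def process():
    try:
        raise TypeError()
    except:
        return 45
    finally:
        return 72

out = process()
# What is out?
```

Step-by-step execution trace:
1. `process()` enters try: `raise TypeError()` raises TypeError.
2. bare `except` matches → `return 45` sets pending return value 45.
3. Before returning, `finally: return 72` runs and overrides the pending return.
4. process() returns 72 → out = 72.
Result: 72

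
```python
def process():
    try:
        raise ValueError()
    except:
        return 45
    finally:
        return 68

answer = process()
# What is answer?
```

Step-by-step execution trace:
1. `process()` enters try: `raise ValueError()` raises ValueError.
2. bare `except` matches → `return 45` sets pending return value 45.
3. Before returning, `finally: return 68` runs and overrides the pending return.
4. process() returns 68 → answer = 68.
Result: 68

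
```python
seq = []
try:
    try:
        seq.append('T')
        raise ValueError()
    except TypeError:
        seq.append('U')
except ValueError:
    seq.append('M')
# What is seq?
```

Step-by-step execution trace:
1. Inner try: `seq.append('T')` → seq = ['T'].
2. `raise ValueError()` raises ValueError.
3. Inner `except TypeError` does not match ValueError; exception propagates to outer try.
4. Outer `except ValueError` matches → `seq.append('M')` → seq = ['T', 'M'].
Result: ['T', 'M']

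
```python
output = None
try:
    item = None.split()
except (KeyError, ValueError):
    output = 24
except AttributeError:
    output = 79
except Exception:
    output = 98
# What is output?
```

Step-by-step execution trace:
1. `item = None.split()` raises AttributeError.
2. `except (KeyError, ValueError)` does not match AttributeError; skipped.
3. `except AttributeError` matches (exact type match) → output = 79.
4. `except Exception` is not reached.
Result: 79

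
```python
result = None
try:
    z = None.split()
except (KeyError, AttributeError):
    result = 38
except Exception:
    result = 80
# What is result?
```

Step-by-step execution trace:
1. `z = None.split()` raises AttributeError.
2. `except (KeyError, AttributeError)` matches (AttributeError is in the tuple) → result = 38.
3. `except Exception` is not reached.
Result: 38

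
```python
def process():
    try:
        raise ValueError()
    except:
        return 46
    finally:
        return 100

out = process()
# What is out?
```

Step-by-step execution trace:
1. `process()` enters try: `raise ValueError()` raises ValueError.
2. bare `except` matches → `return 46` sets pending return value 46.
3. Before returning, `finally: return 100` runs and overrides the pending return.
4. process() returns 100 → out = 100.
Result: 100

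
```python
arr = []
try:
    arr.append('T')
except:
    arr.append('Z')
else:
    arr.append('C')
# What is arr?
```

Step-by-step execution trace:
1. try: `arr.append('T')` → arr = ['T']. No exception raised.
2. `except` is skipped.
3. `else` runs (try completed without exception): `arr.append('C')` → arr = ['T', 'C'].
Result: ['T', 'C']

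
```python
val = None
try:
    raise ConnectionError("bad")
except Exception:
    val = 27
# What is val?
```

Step-by-step execution trace:
1. `raise ConnectionError(...)` raises ConnectionError.
2. `except Exception` matches (ConnectionError is a subclass of Exception) → val = 27.
Result: 27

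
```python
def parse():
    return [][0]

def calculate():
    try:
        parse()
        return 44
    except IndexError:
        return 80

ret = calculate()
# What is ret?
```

Step-by-step execution trace:
1. `calculate()` calls `parse()`.
2. `parse()` evaluates `[][0]`, which raises IndexError; it propagates to the caller.
3. `return 44` is not reached.
4. `except IndexError` in calculate matches → returns 80.
5. ret = 80.
Result: 80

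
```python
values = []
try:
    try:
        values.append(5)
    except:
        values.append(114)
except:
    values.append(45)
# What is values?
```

Step-by-step execution trace:
1. Inner try: `values.append(5)` → values = [5]. No exception raised.
2. Inner `except` is skipped.
3. Inner try completes normally; outer `except` is skipped.
Result: [5]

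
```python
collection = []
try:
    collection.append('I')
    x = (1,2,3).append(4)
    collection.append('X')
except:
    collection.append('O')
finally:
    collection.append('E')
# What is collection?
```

Step-by-step execution trace:
1. try: `collection.append('I')` → collection = ['I'].
2. `x = (1,2,3).append(4)` raises AttributeError; `collection.append('X')` is not reached.
3. bare `except` matches → `collection.append('O')` → collection = ['I', 'O'].
4. finally always runs: `collection.append('E')` → collection = ['I', 'O', 'E'].
Result: ['I', 'O', 'E']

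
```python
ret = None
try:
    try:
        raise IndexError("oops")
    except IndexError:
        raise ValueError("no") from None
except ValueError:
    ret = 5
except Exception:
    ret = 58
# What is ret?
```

Step-by-step execution trace:
1. Inner try raises IndexError; inner `except IndexError` catches it.
2. `raise ValueError(...) from None` raises ValueError (from None suppresses __context__, but the active exception is still ValueError).
3. Outer `except ValueError` matches → ret = 5.
4. `except Exception` is not reached.
Result: 5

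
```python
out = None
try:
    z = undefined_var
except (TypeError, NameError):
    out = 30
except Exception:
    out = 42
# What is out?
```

Step-by-step execution trace:
1. `z = undefined_var` raises NameError.
2. `except (TypeError, NameError)` matches (NameError is in the tuple) → out = 30.
3. `except Exception` is not reached.
Result: 30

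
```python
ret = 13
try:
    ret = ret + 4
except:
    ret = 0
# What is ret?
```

Step-by-step execution trace:
1. ret starts at 13.
2. try: `ret = ret + 4` → ret = 17. No exception raised.
3. `except` is skipped.
Result: 17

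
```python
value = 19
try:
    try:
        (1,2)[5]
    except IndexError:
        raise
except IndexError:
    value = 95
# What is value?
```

Step-by-step execution trace:
1. Inner try: `(1,2)[5]` raises IndexError.
2. Inner `except IndexError` matches; bare `raise` re-raises the same IndexError.
3. Outer `except IndexError` matches → value = 95.
Result: 95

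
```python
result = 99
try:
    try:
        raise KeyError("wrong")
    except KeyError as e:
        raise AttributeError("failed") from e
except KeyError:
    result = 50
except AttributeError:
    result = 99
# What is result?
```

Step-by-step execution trace:
1. Inner try raises KeyError; inner `except KeyError as e` catches it.
2. `raise AttributeError(...) from e` raises AttributeError (KeyError is attached as __cause__, but only AttributeError is active).
3. Outer `except KeyError` does not match AttributeError; skipped.
4. Outer `except AttributeError` matches → result = 99.
Result: 99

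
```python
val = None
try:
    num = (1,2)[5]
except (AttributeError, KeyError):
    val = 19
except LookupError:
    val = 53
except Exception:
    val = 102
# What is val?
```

Step-by-step execution trace:
1. `num = (1,2)[5]` raises IndexError.
2. `except (AttributeError, KeyError)` does not match IndexError; skipped.
3. `except LookupError` matches (IndexError is a subclass of LookupError) → val = 53.
4. `except Exception` is not reached.
Result: 53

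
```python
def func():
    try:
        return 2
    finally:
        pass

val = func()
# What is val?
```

Step-by-step execution trace:
1. `func()` enters try: `return 2` sets pending return value 2.
2. Before returning, `finally: pass` runs (no effect).
3. func() returns 2 → val = 2.
Result: 2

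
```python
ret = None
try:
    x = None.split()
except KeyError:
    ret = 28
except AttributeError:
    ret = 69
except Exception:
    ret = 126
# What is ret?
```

Step-by-step execution trace:
1. `x = None.split()` raises AttributeError.
2. `except KeyError` does not match AttributeError; skipped.
3. `except AttributeError` matches → ret = 69.
4. Remaining except clauses are skipped.
Result: 69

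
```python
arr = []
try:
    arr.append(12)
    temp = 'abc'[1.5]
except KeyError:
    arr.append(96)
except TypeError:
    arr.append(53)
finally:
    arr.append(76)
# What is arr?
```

Step-by-step execution trace:
1. try: `arr.append(12)` → arr = [12].
2. `temp = 'abc'[1.5]` raises TypeError.
3. `except KeyError` does not match TypeError; skipped.
4. `except TypeError` matches → `arr.append(53)` → arr = [12, 53].
5. finally always runs: `arr.append(76)` → arr = [12, 53, 76].
Result: [12, 53, 76]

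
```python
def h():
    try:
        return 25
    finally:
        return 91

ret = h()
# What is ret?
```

Step-by-step execution trace:
1. `h()` enters try: `return 25` sets pending return value 25.
2. Before returning, `finally: return 91` runs and overrides the pending return.
3. h() returns 91 → ret = 91.
Result: 91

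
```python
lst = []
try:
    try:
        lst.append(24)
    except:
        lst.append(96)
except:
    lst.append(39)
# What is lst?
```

Step-by-step execution trace:
1. Inner try: `lst.append(24)` → lst = [24]. No exception raised.
2. Inner `except` is skipped.
3. Inner try completes normally; outer `except` is skipped.
Result: [24]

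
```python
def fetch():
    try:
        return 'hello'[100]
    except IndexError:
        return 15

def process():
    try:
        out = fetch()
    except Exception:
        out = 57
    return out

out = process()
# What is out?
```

Step-by-step execution trace:
1. `process()` calls `fetch()`.
2. In fetch: `'hello'[100]` raises IndexError; `except IndexError` catches it → returns 15.
3. In process: `out = fetch()` → out = 15. No exception reaches process.
4. `except Exception` is skipped; process returns 15.
5. out = 15.
Result: 15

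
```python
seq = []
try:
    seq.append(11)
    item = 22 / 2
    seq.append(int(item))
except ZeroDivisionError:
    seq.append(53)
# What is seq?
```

Step-by-step execution trace:
1. try: `seq.append(11)` → seq = [11].
2. `item = 22 / 2` → item = 11.0. No exception raised.
3. `seq.append(int(item))` → seq = [11, 11].
4. `except ZeroDivisionError` is skipped (no exception was raised).
Result: [11, 11]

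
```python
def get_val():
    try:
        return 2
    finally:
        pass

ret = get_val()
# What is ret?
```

Step-by-step execution trace:
1. `get_val()` enters try: `return 2` sets pending return value 2.
2. Before returning, `finally: pass` runs (no effect).
3. get_val() returns 2 → ret = 2.
Result: 2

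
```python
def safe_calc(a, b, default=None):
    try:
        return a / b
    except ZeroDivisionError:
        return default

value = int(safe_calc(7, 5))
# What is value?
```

Step-by-step execution trace:
1. `safe_calc(7, 5)` enters try: `return 7 / 5` → returns 1.4. No exception raised.
2. `except ZeroDivisionError` is skipped.
3. `int(1.4)` → 1 → value = 1.
Result: 1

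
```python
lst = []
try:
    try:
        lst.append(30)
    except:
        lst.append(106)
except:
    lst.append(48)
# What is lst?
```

Step-by-step execution trace:
1. Inner try: `lst.append(30)` → lst = [30]. No exception raised.
2. Inner `except` is skipped.
3. Inner try completes normally; outer `except` is skipped.
Result: [30]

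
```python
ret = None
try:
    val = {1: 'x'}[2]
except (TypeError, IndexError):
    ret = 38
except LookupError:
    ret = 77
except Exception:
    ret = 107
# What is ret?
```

Step-by-step execution trace:
1. `val = {1: 'x'}[2]` raises KeyError.
2. `except (TypeError, IndexError)` does not match KeyError; skipped.
3. `except LookupError` matches (KeyError is a subclass of LookupError) → ret = 77.
4. `except Exception` is not reached.
Result: 77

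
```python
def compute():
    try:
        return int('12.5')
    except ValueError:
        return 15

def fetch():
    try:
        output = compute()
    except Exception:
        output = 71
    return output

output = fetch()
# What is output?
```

Step-by-step execution trace:
1. `fetch()` calls `compute()`.
2. In compute: `int('12.5')` raises ValueError; `except ValueError` catches it → returns 15.
3. In fetch: `output = compute()` → output = 15. No exception reaches fetch.
4. `except Exception` is skipped; fetch returns 15.
5. output = 15.
Result: 15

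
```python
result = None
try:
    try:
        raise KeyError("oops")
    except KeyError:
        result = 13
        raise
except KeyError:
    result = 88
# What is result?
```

Step-by-step execution trace:
1. Inner try: `raise KeyError("oops")` raises KeyError.
2. Inner `except KeyError` matches → result = 13.
3. bare `raise` re-raises the same KeyError.
4. Outer `except KeyError` matches → result = 88.
Result: 88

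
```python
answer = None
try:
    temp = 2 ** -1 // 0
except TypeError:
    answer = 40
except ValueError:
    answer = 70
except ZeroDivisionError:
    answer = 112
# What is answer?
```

Step-by-step execution trace:
1. `temp = 2 ** -1 // 0` raises ZeroDivisionError.
2. `except TypeError` does not match ZeroDivisionError; skipped.
3. `except ValueError` does not match ZeroDivisionError; skipped.
4. `except ZeroDivisionError` matches → answer = 112.
Result: 112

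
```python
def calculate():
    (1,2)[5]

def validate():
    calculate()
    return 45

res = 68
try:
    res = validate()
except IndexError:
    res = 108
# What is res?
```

Step-by-step execution trace:
1. res starts at 68.
2. try: `validate()` calls `calculate()`.
3. `calculate()` evaluates `(1,2)[5]`, which raises IndexError; it propagates through validate (uncaught).
4. `return 45` in validate is not reached; the assignment to res does not complete.
5. `except IndexError` matches → res = 108.
Result: 108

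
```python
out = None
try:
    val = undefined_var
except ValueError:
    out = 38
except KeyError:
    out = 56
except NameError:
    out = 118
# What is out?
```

Step-by-step execution trace:
1. `val = undefined_var` raises NameError.
2. `except ValueError` does not match NameError; skipped.
3. `except KeyError` does not match NameError; skipped.
4. `except NameError` matches → out = 118.
Result: 118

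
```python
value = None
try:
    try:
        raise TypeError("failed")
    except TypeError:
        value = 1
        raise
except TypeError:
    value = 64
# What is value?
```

Step-by-step execution trace:
1. Inner try: `raise TypeError("failed")` raises TypeError.
2. Inner `except TypeError` matches → value = 1.
3. bare `raise` re-raises the same TypeError.
4. Outer `except TypeError` matches → value = 64.
Result: 64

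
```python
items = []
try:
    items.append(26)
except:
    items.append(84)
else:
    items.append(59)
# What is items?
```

Step-by-step execution trace:
1. try: `items.append(26)` → items = [26]. No exception raised.
2. `except` is skipped.
3. `else` runs (try completed without exception): `items.append(59)` → items = [26, 59].
Result: [26, 59]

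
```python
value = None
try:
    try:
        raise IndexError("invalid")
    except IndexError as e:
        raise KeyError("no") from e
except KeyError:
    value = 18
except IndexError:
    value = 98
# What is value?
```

Step-by-step execution trace:
1. Inner try raises IndexError; inner `except IndexError as e` catches it.
2. `raise KeyError(...) from e` raises KeyError (IndexError is attached as __cause__, but only KeyError is active).
3. Outer `except KeyError` matches → value = 18.
4. `except IndexError` is not reached.
Result: 18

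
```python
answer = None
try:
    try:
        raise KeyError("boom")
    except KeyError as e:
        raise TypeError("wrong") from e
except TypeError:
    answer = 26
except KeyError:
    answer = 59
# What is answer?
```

Step-by-step execution trace:
1. Inner try raises KeyError; inner `except KeyError as e` catches it.
2. `raise TypeError(...) from e` raises TypeError (KeyError is attached as __cause__, but only TypeError is active).
3. Outer `except TypeError` matches → answer = 26.
4. `except KeyError` is not reached.
Result: 26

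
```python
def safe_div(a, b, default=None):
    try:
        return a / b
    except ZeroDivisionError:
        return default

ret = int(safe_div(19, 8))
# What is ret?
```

Step-by-step execution trace:
1. `safe_div(19, 8)` enters try: `return 19 / 8` → returns 2.375. No exception raised.
2. `except ZeroDivisionError` is skipped.
3. `int(2.375)` → 2 → ret = 2.
Result: 2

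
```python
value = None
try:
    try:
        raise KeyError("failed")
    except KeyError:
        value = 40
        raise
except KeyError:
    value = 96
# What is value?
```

Step-by-step execution trace:
1. Inner try: `raise KeyError("failed")` raises KeyError.
2. Inner `except KeyError` matches → value = 40.
3. bare `raise` re-raises the same KeyError.
4. Outer `except KeyError` matches → value = 96.
Result: 96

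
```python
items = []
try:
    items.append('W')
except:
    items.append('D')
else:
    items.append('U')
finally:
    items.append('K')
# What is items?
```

Step-by-step execution trace:
1. try: `items.append('W')` → items = ['W']. No exception raised.
2. `except` is skipped.
3. `else` runs: `items.append('U')` → items = ['W', 'U'].
4. `finally` always runs: `items.append('K')` → items = ['W', 'U', 'K'].
Result: ['W', 'U', 'K']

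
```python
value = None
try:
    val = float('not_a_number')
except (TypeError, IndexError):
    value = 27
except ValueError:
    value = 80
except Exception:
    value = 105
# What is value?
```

Step-by-step execution trace:
1. `val = float('not_a_number')` raises ValueError.
2. `except (TypeError, IndexError)` does not match ValueError; skipped.
3. `except ValueError` matches (exact type match) → value = 80.
4. `except Exception` is not reached.
Result: 80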